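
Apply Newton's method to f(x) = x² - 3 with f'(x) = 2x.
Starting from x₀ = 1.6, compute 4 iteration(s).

f(x) = x² - 3
f'(x) = 2x
x₀ = 1.6

Newton-Raphson formula: x_{n+1} = x_n - f(x_n)/f'(x_n)

Iteration 1:
  f(1.600000) = -0.440000
  f'(1.600000) = 3.200000
  x_1 = 1.600000 - (-0.440000)/3.200000 = 1.737500
Iteration 2:
  f(1.737500) = 0.018906
  f'(1.737500) = 3.475000
  x_2 = 1.737500 - 0.018906/3.475000 = 1.732059
Iteration 3:
  f(1.732059) = 0.000030
  f'(1.732059) = 3.464119
  x_3 = 1.732059 - 0.000030/3.464119 = 1.732051
Iteration 4:
  f(1.732051) = 0.000000
  f'(1.732051) = 3.464102
  x_4 = 1.732051 - 0.000000/3.464102 = 1.732051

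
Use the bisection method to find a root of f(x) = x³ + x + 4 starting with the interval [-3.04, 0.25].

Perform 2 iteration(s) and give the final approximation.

f(x) = x³ + x + 4
Initial interval: [-3.04, 0.25]

Iteration 1:
  c_1 = (-3.040000 + 0.250000)/2 = -1.395000
  f(c_1) = f(-1.395000) = -0.109705
  f(a) × f(c) ≥ 0, new interval: [-1.395000, 0.250000]
Iteration 2:
  c_2 = (-1.395000 + 0.250000)/2 = -0.572500
  f(c_2) = f(-0.572500) = 3.239860
  f(a) × f(c) < 0, new interval: [-1.395000, -0.572500]

After 2 iteration(s), the approximation is c_2 = -0.572500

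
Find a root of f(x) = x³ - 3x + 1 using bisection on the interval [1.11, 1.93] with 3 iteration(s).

f(x) = x³ - 3x + 1
Initial interval: [1.11, 1.93]

Iteration 1:
  c_1 = (1.110000 + 1.930000)/2 = 1.520000
  f(c_1) = f(1.520000) = -0.048192
  f(a) × f(c) ≥ 0, new interval: [1.520000, 1.930000]
Iteration 2:
  c_2 = (1.520000 + 1.930000)/2 = 1.725000
  f(c_2) = f(1.725000) = 0.957953
  f(a) × f(c) < 0, new interval: [1.520000, 1.725000]
Iteration 3:
  c_3 = (1.520000 + 1.725000)/2 = 1.622500
  f(c_3) = f(1.622500) = 0.403741
  f(a) × f(c) < 0, new interval: [1.520000, 1.622500]

After 3 iteration(s), the approximation is c_3 = 1.622500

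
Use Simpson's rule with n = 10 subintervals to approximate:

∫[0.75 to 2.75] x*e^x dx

f(x) = x*e^x
a = 0.75, b = 2.75, n = 10
h = (b - a)/n = 0.200000

Simpson's rule: (h/3)[f(x₀) + 4f(x₁) + 2f(x₂) + ... + f(xₙ)]

x_0 = 0.7500, f(x_0) = 1.587750, coefficient = 1
x_1 = 0.9500, f(x_1) = 2.456424, coefficient = 4
x_2 = 1.1500, f(x_2) = 3.631922, coefficient = 2
x_3 = 1.3500, f(x_3) = 5.207524, coefficient = 4
x_4 = 1.5500, f(x_4) = 7.302779, coefficient = 2
x_5 = 1.7500, f(x_5) = 10.070555, coefficient = 4
x_6 = 1.9500, f(x_6) = 13.705941, coefficient = 2
x_7 = 2.1500, f(x_7) = 18.457446, coefficient = 4
x_8 = 2.3500, f(x_8) = 24.641089, coefficient = 2
x_9 = 2.5500, f(x_9) = 32.658115, coefficient = 4
x_10 = 2.7500, f(x_10) = 43.017238, coefficient = 1

I ≈ (0.200000/3) × 418.568702 = 27.904580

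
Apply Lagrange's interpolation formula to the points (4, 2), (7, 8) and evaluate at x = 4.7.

Lagrange interpolation formula:
P(x) = Σ yᵢ × Lᵢ(x)
where Lᵢ(x) = Π_{j≠i} (x - xⱼ)/(xᵢ - xⱼ)

L_0(4.7) = (4.7 - 7)/(4 - 7) = 0.766667
L_1(4.7) = (4.7 - 4)/(7 - 4) = 0.233333

P(4.7) = 2×L_0(4.7) + 8×L_1(4.7)
P(4.7) = 3.400000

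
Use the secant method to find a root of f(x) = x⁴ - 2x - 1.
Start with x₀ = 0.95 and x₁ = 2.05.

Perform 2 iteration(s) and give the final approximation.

f(x) = x⁴ - 2x - 1
x₀ = 0.95, x₁ = 2.05

Secant formula: x_{n+1} = x_n - f(x_n)(x_n - x_{n-1})/(f(x_n) - f(x_{n-1}))

Iteration 1:
  f(0.950000) = -2.085494
  f(2.050000) = 12.561006
  x_2 = 2.050000 - 12.561006×(2.050000 - 0.950000)/(12.561006 - (-2.085494))
       = 1.106627
Iteration 2:
  f(2.050000) = 12.561006
  f(1.106627) = -1.713550
  x_3 = 1.106627 - (-1.713550)×(1.106627 - 2.050000)/(-1.713550 - 12.561006)
       = 1.219872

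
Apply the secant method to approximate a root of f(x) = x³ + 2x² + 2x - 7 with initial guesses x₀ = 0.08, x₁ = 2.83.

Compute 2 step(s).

f(x) = x³ + 2x² + 2x - 7
x₀ = 0.08, x₁ = 2.83

Secant formula: x_{n+1} = x_n - f(x_n)(x_n - x_{n-1})/(f(x_n) - f(x_{n-1}))

Iteration 1:
  f(0.080000) = -6.826688
  f(2.830000) = 37.342987
  x_2 = 2.830000 - 37.342987×(2.830000 - 0.080000)/(37.342987 - (-6.826688))
       = 0.505029
Iteration 2:
  f(2.830000) = 37.342987
  f(0.505029) = -5.351024
  x_3 = 0.505029 - (-5.351024)×(0.505029 - 2.830000)/(-5.351024 - 37.342987)
       = 0.796428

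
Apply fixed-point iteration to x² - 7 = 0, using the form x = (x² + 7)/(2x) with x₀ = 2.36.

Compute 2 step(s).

Equation: x² - 7 = 0
Fixed-point form: x = (x² + 7)/(2x)
x₀ = 2.36

x_1 = g(2.360000) = 2.663051
x_2 = g(2.663051) = 2.645808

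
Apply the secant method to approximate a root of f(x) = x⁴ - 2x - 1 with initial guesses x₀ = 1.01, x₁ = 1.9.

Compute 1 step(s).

f(x) = x⁴ - 2x - 1
x₀ = 1.01, x₁ = 1.9

Secant formula: x_{n+1} = x_n - f(x_n)(x_n - x_{n-1})/(f(x_n) - f(x_{n-1}))

Iteration 1:
  f(1.010000) = -1.979396
  f(1.900000) = 8.232100
  x_2 = 1.900000 - 8.232100×(1.900000 - 1.010000)/(8.232100 - (-1.979396))
       = 1.182518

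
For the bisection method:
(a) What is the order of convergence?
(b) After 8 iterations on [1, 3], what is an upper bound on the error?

(a) Bisection has linear (order 1) convergence; the error is halved each step.

(b) Error bound = (b-a)/2^n = (3 - 1)/2^{8}
    = 2/2^{8}

(a) 1 (linear); (b) error ≤ 7.81e-03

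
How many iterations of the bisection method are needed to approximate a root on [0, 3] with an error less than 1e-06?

We need (b-a)/2^n ≤ 1e-06
(3 - 0)/2^n ≤ 1e-06
3/2^n ≤ 1e-06
2^n ≥ 3000000
n ≥ log₂(3000000) = 21.52
n ≥ 22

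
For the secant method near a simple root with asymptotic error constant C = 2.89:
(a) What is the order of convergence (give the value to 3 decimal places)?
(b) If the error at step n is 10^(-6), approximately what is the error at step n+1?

(a) Secant method has superlinear convergence with order φ = (1+√5)/2 ≈ 1.618.
    This means |e_{n+1}| ≈ C|e_n|^1.618.

(b) With |e_n| = 10^(-6) and C = 2.89:
    |e_{n+1}| ≈ 2.89 × (10^(-6))^1.618 = 2.89 × 10^(-9.71)

(a) ≈ 1.618 (golden ratio); (b) |e_{n+1}| ≈ 5.658e-10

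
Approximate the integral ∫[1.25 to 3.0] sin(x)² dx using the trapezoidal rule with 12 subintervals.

f(x) = sin(x)²
a = 1.25, b = 3.0, n = 12
h = (b - a)/n = 0.145833

Trapezoidal rule: (h/2)[f(x₀) + 2f(x₁) + 2f(x₂) + ... + f(xₙ)]

x_0 = 1.2500, f(x_0) = 0.900572, coefficient = 1
x_1 = 1.3958, f(x_1) = 0.969699, coefficient = 2
x_2 = 1.5417, f(x_2) = 0.999152, coefficient = 2
x_3 = 1.6875, f(x_3) = 0.986442, coefficient = 2
x_4 = 1.8333, f(x_4) = 0.932643, coefficient = 2
x_5 = 1.9792, f(x_5) = 0.842300, coefficient = 2
x_6 = 2.1250, f(x_6) = 0.723044, coefficient = 2
x_7 = 2.2708, f(x_7) = 0.584947, coefficient = 2
x_8 = 2.4167, f(x_8) = 0.439675, coefficient = 2
x_9 = 2.5625, f(x_9) = 0.299499, coefficient = 2
x_10 = 2.7083, f(x_10) = 0.176258, coefficient = 2
x_11 = 2.8542, f(x_11) = 0.080364, coefficient = 2
x_12 = 3.0000, f(x_12) = 0.019915, coefficient = 1

I ≈ (0.145833/2) × 14.988533 = 1.092914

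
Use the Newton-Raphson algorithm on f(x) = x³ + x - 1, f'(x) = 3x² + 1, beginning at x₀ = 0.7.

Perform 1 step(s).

f(x) = x³ + x - 1
f'(x) = 3x² + 1
x₀ = 0.7

Newton-Raphson formula: x_{n+1} = x_n - f(x_n)/f'(x_n)

Iteration 1:
  f(0.700000) = 0.043000
  f'(0.700000) = 2.470000
  x_1 = 0.700000 - 0.043000/2.470000 = 0.682591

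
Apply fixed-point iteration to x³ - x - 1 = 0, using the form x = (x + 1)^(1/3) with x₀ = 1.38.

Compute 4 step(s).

Equation: x³ - x - 1 = 0
Fixed-point form: x = (x + 1)^(1/3)
x₀ = 1.38

x_1 = g(1.380000) = 1.335136
x_2 = g(1.335136) = 1.326694
x_3 = g(1.326694) = 1.325093
x_4 = g(1.325093) = 1.324789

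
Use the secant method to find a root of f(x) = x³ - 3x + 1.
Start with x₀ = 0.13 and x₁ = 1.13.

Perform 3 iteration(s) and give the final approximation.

f(x) = x³ - 3x + 1
x₀ = 0.13, x₁ = 1.13

Secant formula: x_{n+1} = x_n - f(x_n)(x_n - x_{n-1})/(f(x_n) - f(x_{n-1}))

Iteration 1:
  f(0.130000) = 0.612197
  f(1.130000) = -0.947103
  x_2 = 1.130000 - (-0.947103)×(1.130000 - 0.130000)/(-0.947103 - 0.612197)
       = 0.522610
Iteration 2:
  f(1.130000) = -0.947103
  f(0.522610) = -0.425094
  x_3 = 0.522610 - (-0.425094)×(0.522610 - 1.130000)/(-0.425094 - (-0.947103))
       = 0.027986
Iteration 3:
  f(0.522610) = -0.425094
  f(0.027986) = 0.916064
  x_4 = 0.027986 - 0.916064×(0.027986 - 0.522610)/(0.916064 - (-0.425094))
       = 0.365834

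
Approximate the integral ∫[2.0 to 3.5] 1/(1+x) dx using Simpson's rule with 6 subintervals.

f(x) = 1/(1+x)
a = 2.0, b = 3.5, n = 6
h = (b - a)/n = 0.250000

Simpson's rule: (h/3)[f(x₀) + 4f(x₁) + 2f(x₂) + ... + f(xₙ)]

x_0 = 2.0000, f(x_0) = 0.333333, coefficient = 1
x_1 = 2.2500, f(x_1) = 0.307692, coefficient = 4
x_2 = 2.5000, f(x_2) = 0.285714, coefficient = 2
x_3 = 2.7500, f(x_3) = 0.266667, coefficient = 4
x_4 = 3.0000, f(x_4) = 0.250000, coefficient = 2
x_5 = 3.2500, f(x_5) = 0.235294, coefficient = 4
x_6 = 3.5000, f(x_6) = 0.222222, coefficient = 1

I ≈ (0.250000/3) × 4.865596 = 0.405466
Exact value: 0.405465
Error: 0.000001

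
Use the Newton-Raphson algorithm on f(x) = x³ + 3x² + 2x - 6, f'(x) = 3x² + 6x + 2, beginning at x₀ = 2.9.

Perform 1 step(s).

f(x) = x³ + 3x² + 2x - 6
f'(x) = 3x² + 6x + 2
x₀ = 2.9

Newton-Raphson formula: x_{n+1} = x_n - f(x_n)/f'(x_n)

Iteration 1:
  f(2.900000) = 49.419000
  f'(2.900000) = 44.630000
  x_1 = 2.900000 - 49.419000/44.630000 = 1.792695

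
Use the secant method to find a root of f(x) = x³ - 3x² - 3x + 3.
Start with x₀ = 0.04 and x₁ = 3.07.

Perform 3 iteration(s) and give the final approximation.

f(x) = x³ - 3x² - 3x + 3
x₀ = 0.04, x₁ = 3.07

Secant formula: x_{n+1} = x_n - f(x_n)(x_n - x_{n-1})/(f(x_n) - f(x_{n-1}))

Iteration 1:
  f(0.040000) = 2.875264
  f(3.070000) = -5.550257
  x_2 = 3.070000 - (-5.550257)×(3.070000 - 0.040000)/(-5.550257 - 2.875264)
       = 1.074007
Iteration 2:
  f(3.070000) = -5.550257
  f(1.074007) = -2.443638
  x_3 = 1.074007 - (-2.443638)×(1.074007 - 3.070000)/(-2.443638 - (-5.550257))
       = -0.496023
Iteration 3:
  f(1.074007) = -2.443638
  f(-0.496023) = 3.627912
  x_4 = -0.496023 - 3.627912×(-0.496023 - 1.074007)/(3.627912 - (-2.443638))
       = 0.442112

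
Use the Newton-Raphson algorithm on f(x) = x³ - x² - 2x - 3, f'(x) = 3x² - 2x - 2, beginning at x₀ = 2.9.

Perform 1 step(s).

f(x) = x³ - x² - 2x - 3
f'(x) = 3x² - 2x - 2
x₀ = 2.9

Newton-Raphson formula: x_{n+1} = x_n - f(x_n)/f'(x_n)

Iteration 1:
  f(2.900000) = 7.179000
  f'(2.900000) = 17.430000
  x_1 = 2.900000 - 7.179000/17.430000 = 2.488124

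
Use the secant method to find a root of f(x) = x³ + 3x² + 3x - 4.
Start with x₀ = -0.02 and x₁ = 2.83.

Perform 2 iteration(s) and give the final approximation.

f(x) = x³ + 3x² + 3x - 4
x₀ = -0.02, x₁ = 2.83

Secant formula: x_{n+1} = x_n - f(x_n)(x_n - x_{n-1})/(f(x_n) - f(x_{n-1}))

Iteration 1:
  f(-0.020000) = -4.058808
  f(2.830000) = 51.181887
  x_2 = 2.830000 - 51.181887×(2.830000 - (-0.020000))/(51.181887 - (-4.058808))
       = 0.189404
Iteration 2:
  f(2.830000) = 51.181887
  f(0.189404) = -3.317373
  x_3 = 0.189404 - (-3.317373)×(0.189404 - 2.830000)/(-3.317373 - 51.181887)
       = 0.350137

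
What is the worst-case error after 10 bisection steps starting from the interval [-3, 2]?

Bisection error bound: |error| ≤ (b-a)/2^n
|error| ≤ (2 - (-3))/2^10 = 5/2^10
|error| ≤ 0.0048828125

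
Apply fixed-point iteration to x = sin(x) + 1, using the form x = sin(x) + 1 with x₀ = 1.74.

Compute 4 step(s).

Equation: x = sin(x) + 1
Fixed-point form: x = sin(x) + 1
x₀ = 1.74

x_1 = g(1.740000) = 1.985719
x_2 = g(1.985719) = 1.915147
x_3 = g(1.915147) = 1.941295
x_4 = g(1.941295) = 1.932147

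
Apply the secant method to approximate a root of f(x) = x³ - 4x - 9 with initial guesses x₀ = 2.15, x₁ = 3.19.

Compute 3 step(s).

f(x) = x³ - 4x - 9
x₀ = 2.15, x₁ = 3.19

Secant formula: x_{n+1} = x_n - f(x_n)(x_n - x_{n-1})/(f(x_n) - f(x_{n-1}))

Iteration 1:
  f(2.150000) = -7.661625
  f(3.190000) = 10.701759
  x_2 = 3.190000 - 10.701759×(3.190000 - 2.150000)/(10.701759 - (-7.661625))
       = 2.583912
Iteration 2:
  f(3.190000) = 10.701759
  f(2.583912) = -2.083900
  x_3 = 2.583912 - (-2.083900)×(2.583912 - 3.190000)/(-2.083900 - 10.701759)
       = 2.682697
Iteration 3:
  f(2.583912) = -2.083900
  f(2.682697) = -0.423793
  x_4 = 2.682697 - (-0.423793)×(2.682697 - 2.583912)/(-0.423793 - (-2.083900))
       = 2.707914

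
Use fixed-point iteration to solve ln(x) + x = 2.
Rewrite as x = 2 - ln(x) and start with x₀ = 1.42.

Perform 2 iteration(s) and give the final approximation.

Equation: ln(x) + x = 2
Fixed-point form: x = 2 - ln(x)
x₀ = 1.42

x_1 = g(1.420000) = 1.649343
x_2 = g(1.649343) = 1.499623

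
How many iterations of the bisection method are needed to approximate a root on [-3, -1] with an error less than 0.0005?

We need (b-a)/2^n ≤ 0.0005
(-1 - (-3))/2^n ≤ 0.0005
2/2^n ≤ 0.0005
2^n ≥ 4000
n ≥ log₂(4000) = 11.97
n ≥ 12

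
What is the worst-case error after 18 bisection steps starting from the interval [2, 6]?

Bisection error bound: |error| ≤ (b-a)/2^n
|error| ≤ (6 - 2)/2^18 = 4/2^18
|error| ≤ 0.0000152588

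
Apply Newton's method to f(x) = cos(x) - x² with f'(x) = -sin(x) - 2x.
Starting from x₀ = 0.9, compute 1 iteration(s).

f(x) = cos(x) - x²
f'(x) = -sin(x) - 2x
x₀ = 0.9

Newton-Raphson formula: x_{n+1} = x_n - f(x_n)/f'(x_n)

Iteration 1:
  f(0.900000) = -0.188390
  f'(0.900000) = -2.583327
  x_1 = 0.900000 - (-0.188390)/(-2.583327) = 0.827075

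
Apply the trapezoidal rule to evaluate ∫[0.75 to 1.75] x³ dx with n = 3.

f(x) = x³
a = 0.75, b = 1.75, n = 3
h = (b - a)/n = 0.333333

Trapezoidal rule: (h/2)[f(x₀) + 2f(x₁) + 2f(x₂) + ... + f(xₙ)]

x_0 = 0.7500, f(x_0) = 0.421875, coefficient = 1
x_1 = 1.0833, f(x_1) = 1.271412, coefficient = 2
x_2 = 1.4167, f(x_2) = 2.843171, coefficient = 2
x_3 = 1.7500, f(x_3) = 5.359375, coefficient = 1

I ≈ (0.333333/2) × 14.010417 = 2.335069
Exact value: 2.265625
Error: 0.069444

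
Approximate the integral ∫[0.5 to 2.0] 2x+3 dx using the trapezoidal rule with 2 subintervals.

f(x) = 2x+3
a = 0.5, b = 2.0, n = 2
h = (b - a)/n = 0.750000

Trapezoidal rule: (h/2)[f(x₀) + 2f(x₁) + 2f(x₂) + ... + f(xₙ)]

x_0 = 0.5000, f(x_0) = 4.000000, coefficient = 1
x_1 = 1.2500, f(x_1) = 5.500000, coefficient = 2
x_2 = 2.0000, f(x_2) = 7.000000, coefficient = 1

I ≈ (0.750000/2) × 22.000000 = 8.250000
Exact value: 8.250000
Error: 0.000000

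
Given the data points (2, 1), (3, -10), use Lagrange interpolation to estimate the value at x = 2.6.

Lagrange interpolation formula:
P(x) = Σ yᵢ × Lᵢ(x)
where Lᵢ(x) = Π_{j≠i} (x - xⱼ)/(xᵢ - xⱼ)

L_0(2.6) = (2.6 - 3)/(2 - 3) = 0.400000
L_1(2.6) = (2.6 - 2)/(3 - 2) = 0.600000

P(2.6) = 1×L_0(2.6) + (-10)×L_1(2.6)
P(2.6) = -5.600000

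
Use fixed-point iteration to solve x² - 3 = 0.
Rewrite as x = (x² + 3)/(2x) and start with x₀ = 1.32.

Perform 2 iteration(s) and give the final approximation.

Equation: x² - 3 = 0
Fixed-point form: x = (x² + 3)/(2x)
x₀ = 1.32

x_1 = g(1.320000) = 1.796364
x_2 = g(1.796364) = 1.733202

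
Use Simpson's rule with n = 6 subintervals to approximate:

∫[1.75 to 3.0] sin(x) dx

f(x) = sin(x)
a = 1.75, b = 3.0, n = 6
h = (b - a)/n = 0.208333

Simpson's rule: (h/3)[f(x₀) + 4f(x₁) + 2f(x₂) + ... + f(xₙ)]

x_0 = 1.7500, f(x_0) = 0.983986, coefficient = 1
x_1 = 1.9583, f(x_1) = 0.925843, coefficient = 4
x_2 = 2.1667, f(x_2) = 0.827660, coefficient = 2
x_3 = 2.3750, f(x_3) = 0.693685, coefficient = 4
x_4 = 2.5833, f(x_4) = 0.529711, coefficient = 2
x_5 = 2.7917, f(x_5) = 0.342828, coefficient = 4
x_6 = 3.0000, f(x_6) = 0.141120, coefficient = 1

I ≈ (0.208333/3) × 11.689272 = 0.811755
Exact value: 0.811746
Error: 0.000009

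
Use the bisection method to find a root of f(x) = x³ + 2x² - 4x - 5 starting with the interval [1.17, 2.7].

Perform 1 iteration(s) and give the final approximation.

f(x) = x³ + 2x² - 4x - 5
Initial interval: [1.17, 2.7]

Iteration 1:
  c_1 = (1.170000 + 2.700000)/2 = 1.935000
  f(c_1) = f(1.935000) = 1.993525
  f(a) × f(c) < 0, new interval: [1.170000, 1.935000]

After 1 iteration(s), the approximation is c_1 = 1.935000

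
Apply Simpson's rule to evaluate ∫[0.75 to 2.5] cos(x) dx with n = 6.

f(x) = cos(x)
a = 0.75, b = 2.5, n = 6
h = (b - a)/n = 0.291667

Simpson's rule: (h/3)[f(x₀) + 4f(x₁) + 2f(x₂) + ... + f(xₙ)]

x_0 = 0.7500, f(x_0) = 0.731689, coefficient = 1
x_1 = 1.0417, f(x_1) = 0.504782, coefficient = 4
x_2 = 1.3333, f(x_2) = 0.235238, coefficient = 2
x_3 = 1.6250, f(x_3) = -0.054177, coefficient = 4
x_4 = 1.9167, f(x_4) = -0.339016, coefficient = 2
x_5 = 2.2083, f(x_5) = -0.595218, coefficient = 4
x_6 = 2.5000, f(x_6) = -0.801144, coefficient = 1

I ≈ (0.291667/3) × -0.855463 = -0.083170
Exact value: -0.083167
Error: 0.000003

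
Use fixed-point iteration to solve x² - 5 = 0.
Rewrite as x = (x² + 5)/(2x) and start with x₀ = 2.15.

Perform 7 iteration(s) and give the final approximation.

Equation: x² - 5 = 0
Fixed-point form: x = (x² + 5)/(2x)
x₀ = 2.15

x_1 = g(2.150000) = 2.237791
x_2 = g(2.237791) = 2.236069
x_3 = g(2.236069) = 2.236068
x_4 = g(2.236068) = 2.236068
x_5 = g(2.236068) = 2.236068
x_6 = g(2.236068) = 2.236068
x_7 = g(2.236068) = 2.236068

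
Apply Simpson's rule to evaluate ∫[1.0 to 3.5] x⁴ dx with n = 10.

f(x) = x⁴
a = 1.0, b = 3.5, n = 10
h = (b - a)/n = 0.250000

Simpson's rule: (h/3)[f(x₀) + 4f(x₁) + 2f(x₂) + ... + f(xₙ)]

x_0 = 1.0000, f(x_0) = 1.000000, coefficient = 1
x_1 = 1.2500, f(x_1) = 2.441406, coefficient = 4
x_2 = 1.5000, f(x_2) = 5.062500, coefficient = 2
x_3 = 1.7500, f(x_3) = 9.378906, coefficient = 4
x_4 = 2.0000, f(x_4) = 16.000000, coefficient = 2
x_5 = 2.2500, f(x_5) = 25.628906, coefficient = 4
x_6 = 2.5000, f(x_6) = 39.062500, coefficient = 2
x_7 = 2.7500, f(x_7) = 57.191406, coefficient = 4
x_8 = 3.0000, f(x_8) = 81.000000, coefficient = 2
x_9 = 3.2500, f(x_9) = 111.566406, coefficient = 4
x_10 = 3.5000, f(x_10) = 150.062500, coefficient = 1

I ≈ (0.250000/3) × 1258.140625 = 104.845052
Exact value: 104.843750
Error: 0.001302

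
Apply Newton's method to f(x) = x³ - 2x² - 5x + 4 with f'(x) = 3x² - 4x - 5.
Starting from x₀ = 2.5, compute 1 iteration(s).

f(x) = x³ - 2x² - 5x + 4
f'(x) = 3x² - 4x - 5
x₀ = 2.5

Newton-Raphson formula: x_{n+1} = x_n - f(x_n)/f'(x_n)

Iteration 1:
  f(2.500000) = -5.375000
  f'(2.500000) = 3.750000
  x_1 = 2.500000 - (-5.375000)/3.750000 = 3.933333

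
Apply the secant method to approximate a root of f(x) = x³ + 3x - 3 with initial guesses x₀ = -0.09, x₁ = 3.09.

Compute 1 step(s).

f(x) = x³ + 3x - 3
x₀ = -0.09, x₁ = 3.09

Secant formula: x_{n+1} = x_n - f(x_n)(x_n - x_{n-1})/(f(x_n) - f(x_{n-1}))

Iteration 1:
  f(-0.090000) = -3.270729
  f(3.090000) = 35.773629
  x_2 = 3.090000 - 35.773629×(3.090000 - (-0.090000))/(35.773629 - (-3.270729))
       = 0.176387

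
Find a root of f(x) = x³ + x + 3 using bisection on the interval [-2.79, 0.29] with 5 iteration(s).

f(x) = x³ + x + 3
Initial interval: [-2.79, 0.29]

Iteration 1:
  c_1 = (-2.790000 + 0.290000)/2 = -1.250000
  f(c_1) = f(-1.250000) = -0.203125
  f(a) × f(c) ≥ 0, new interval: [-1.250000, 0.290000]
Iteration 2:
  c_2 = (-1.250000 + 0.290000)/2 = -0.480000
  f(c_2) = f(-0.480000) = 2.409408
  f(a) × f(c) < 0, new interval: [-1.250000, -0.480000]
Iteration 3:
  c_3 = (-1.250000 + (-0.480000))/2 = -0.865000
  f(c_3) = f(-0.865000) = 1.487785
  f(a) × f(c) < 0, new interval: [-1.250000, -0.865000]
Iteration 4:
  c_4 = (-1.250000 + (-0.865000))/2 = -1.057500
  f(c_4) = f(-1.057500) = 0.759891
  f(a) × f(c) < 0, new interval: [-1.250000, -1.057500]
Iteration 5:
  c_5 = (-1.250000 + (-1.057500))/2 = -1.153750
  f(c_5) = f(-1.153750) = 0.310448
  f(a) × f(c) < 0, new interval: [-1.250000, -1.153750]

After 5 iteration(s), the approximation is c_5 = -1.153750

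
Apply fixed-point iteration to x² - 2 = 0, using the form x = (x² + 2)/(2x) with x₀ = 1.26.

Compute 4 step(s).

Equation: x² - 2 = 0
Fixed-point form: x = (x² + 2)/(2x)
x₀ = 1.26

x_1 = g(1.260000) = 1.423651
x_2 = g(1.423651) = 1.414245
x_3 = g(1.414245) = 1.414214
x_4 = g(1.414214) = 1.414214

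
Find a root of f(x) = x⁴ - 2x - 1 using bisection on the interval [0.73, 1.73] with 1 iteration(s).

f(x) = x⁴ - 2x - 1
Initial interval: [0.73, 1.73]

Iteration 1:
  c_1 = (0.730000 + 1.730000)/2 = 1.230000
  f(c_1) = f(1.230000) = -1.171134
  f(a) × f(c) ≥ 0, new interval: [1.230000, 1.730000]

After 1 iteration(s), the approximation is c_1 = 1.230000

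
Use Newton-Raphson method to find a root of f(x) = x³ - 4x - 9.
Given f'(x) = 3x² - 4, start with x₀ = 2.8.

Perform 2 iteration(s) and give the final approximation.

f(x) = x³ - 4x - 9
f'(x) = 3x² - 4
x₀ = 2.8

Newton-Raphson formula: x_{n+1} = x_n - f(x_n)/f'(x_n)

Iteration 1:
  f(2.800000) = 1.752000
  f'(2.800000) = 19.520000
  x_1 = 2.800000 - 1.752000/19.520000 = 2.710246
Iteration 2:
  f(2.710246) = 0.066946
  f'(2.710246) = 18.036299
  x_2 = 2.710246 - 0.066946/18.036299 = 2.706534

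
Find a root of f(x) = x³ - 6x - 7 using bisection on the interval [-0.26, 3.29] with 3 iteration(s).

f(x) = x³ - 6x - 7
Initial interval: [-0.26, 3.29]

Iteration 1:
  c_1 = (-0.260000 + 3.290000)/2 = 1.515000
  f(c_1) = f(1.515000) = -12.612734
  f(a) × f(c) ≥ 0, new interval: [1.515000, 3.290000]
Iteration 2:
  c_2 = (1.515000 + 3.290000)/2 = 2.402500
  f(c_2) = f(2.402500) = -7.547755
  f(a) × f(c) ≥ 0, new interval: [2.402500, 3.290000]
Iteration 3:
  c_3 = (2.402500 + 3.290000)/2 = 2.846250
  f(c_3) = f(2.846250) = -1.019633
  f(a) × f(c) ≥ 0, new interval: [2.846250, 3.290000]

After 3 iteration(s), the approximation is c_3 = 2.846250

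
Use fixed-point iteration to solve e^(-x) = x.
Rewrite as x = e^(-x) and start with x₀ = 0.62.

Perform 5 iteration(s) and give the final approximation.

Equation: e^(-x) = x
Fixed-point form: x = e^(-x)
x₀ = 0.62

x_1 = g(0.620000) = 0.537944
x_2 = g(0.537944) = 0.583947
x_3 = g(0.583947) = 0.557693
x_4 = g(0.557693) = 0.572529
x_5 = g(0.572529) = 0.564097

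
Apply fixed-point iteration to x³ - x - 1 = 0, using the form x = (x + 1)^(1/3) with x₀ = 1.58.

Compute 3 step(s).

Equation: x³ - x - 1 = 0
Fixed-point form: x = (x + 1)^(1/3)
x₀ = 1.58

x_1 = g(1.580000) = 1.371534
x_2 = g(1.371534) = 1.333551
x_3 = g(1.333551) = 1.326394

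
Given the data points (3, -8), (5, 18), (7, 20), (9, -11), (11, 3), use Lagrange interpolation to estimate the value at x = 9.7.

Lagrange interpolation formula:
P(x) = Σ yᵢ × Lᵢ(x)
where Lᵢ(x) = Π_{j≠i} (x - xⱼ)/(xᵢ - xⱼ)

L_0(9.7) = (9.7 - 5)/(3 - 5) × (9.7 - 7)/(3 - 7) × (9.7 - 9)/(3 - 9) × (9.7 - 11)/(3 - 11) = -0.030073
L_1(9.7) = (9.7 - 3)/(5 - 3) × (9.7 - 7)/(5 - 7) × (9.7 - 9)/(5 - 9) × (9.7 - 11)/(5 - 11) = 0.171478
L_2(9.7) = (9.7 - 3)/(7 - 3) × (9.7 - 5)/(7 - 5) × (9.7 - 9)/(7 - 9) × (9.7 - 11)/(7 - 11) = -0.447748
L_3(9.7) = (9.7 - 3)/(9 - 3) × (9.7 - 5)/(9 - 5) × (9.7 - 7)/(9 - 7) × (9.7 - 11)/(9 - 11) = 1.151353
L_4(9.7) = (9.7 - 3)/(11 - 3) × (9.7 - 5)/(11 - 5) × (9.7 - 7)/(11 - 7) × (9.7 - 9)/(11 - 9) = 0.154990

P(9.7) = (-8)×L_0(9.7) + 18×L_1(9.7) + 20×L_2(9.7) + (-11)×L_3(9.7) + 3×L_4(9.7)
P(9.7) = -17.827696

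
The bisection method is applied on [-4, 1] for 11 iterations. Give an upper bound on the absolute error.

Bisection error bound: |error| ≤ (b-a)/2^n
|error| ≤ (1 - (-4))/2^11 = 5/2^11
|error| ≤ 0.0024414062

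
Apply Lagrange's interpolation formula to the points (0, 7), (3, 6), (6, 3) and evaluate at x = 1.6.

Lagrange interpolation formula:
P(x) = Σ yᵢ × Lᵢ(x)
where Lᵢ(x) = Π_{j≠i} (x - xⱼ)/(xᵢ - xⱼ)

L_0(1.6) = (1.6 - 3)/(0 - 3) × (1.6 - 6)/(0 - 6) = 0.342222
L_1(1.6) = (1.6 - 0)/(3 - 0) × (1.6 - 6)/(3 - 6) = 0.782222
L_2(1.6) = (1.6 - 0)/(6 - 0) × (1.6 - 3)/(6 - 3) = -0.124444

P(1.6) = 7×L_0(1.6) + 6×L_1(1.6) + 3×L_2(1.6)
P(1.6) = 6.715556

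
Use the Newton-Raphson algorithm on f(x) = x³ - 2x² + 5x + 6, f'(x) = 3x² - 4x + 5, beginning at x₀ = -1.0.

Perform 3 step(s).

f(x) = x³ - 2x² + 5x + 6
f'(x) = 3x² - 4x + 5
x₀ = -1.0

Newton-Raphson formula: x_{n+1} = x_n - f(x_n)/f'(x_n)

Iteration 1:
  f(-1.000000) = -2.000000
  f'(-1.000000) = 12.000000
  x_1 = -1.000000 - (-2.000000)/12.000000 = -0.833333
Iteration 2:
  f(-0.833333) = -0.134259
  f'(-0.833333) = 10.416667
  x_2 = -0.833333 - (-0.134259)/10.416667 = -0.820444
Iteration 3:
  f(-0.820444) = -0.000745
  f'(-0.820444) = 10.301165
  x_3 = -0.820444 - (-0.000745)/10.301165 = -0.820372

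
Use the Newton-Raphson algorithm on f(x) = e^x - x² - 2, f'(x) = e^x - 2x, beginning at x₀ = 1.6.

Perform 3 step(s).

f(x) = e^x - x² - 2
f'(x) = e^x - 2x
x₀ = 1.6

Newton-Raphson formula: x_{n+1} = x_n - f(x_n)/f'(x_n)

Iteration 1:
  f(1.600000) = 0.393032
  f'(1.600000) = 1.753032
  x_1 = 1.600000 - 0.393032/1.753032 = 1.375799
Iteration 2:
  f(1.375799) = 0.065415
  f'(1.375799) = 1.206639
  x_2 = 1.375799 - 0.065415/1.206639 = 1.321586
Iteration 3:
  f(1.321586) = 0.002774
  f'(1.321586) = 1.106192
  x_3 = 1.321586 - 0.002774/1.106192 = 1.319079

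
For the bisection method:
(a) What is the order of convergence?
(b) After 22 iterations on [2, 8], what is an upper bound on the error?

(a) Bisection has linear (order 1) convergence; the error is halved each step.

(b) Error bound = (b-a)/2^n = (8 - 2)/2^{22}
    = 6/2^{22}

(a) 1 (linear); (b) error ≤ 1.43e-06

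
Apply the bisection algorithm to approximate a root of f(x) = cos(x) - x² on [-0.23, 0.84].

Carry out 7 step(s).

f(x) = cos(x) - x²
Initial interval: [-0.23, 0.84]

Iteration 1:
  c_1 = (-0.230000 + 0.840000)/2 = 0.305000
  f(c_1) = f(0.305000) = 0.860822
  f(a) × f(c) ≥ 0, new interval: [0.305000, 0.840000]
Iteration 2:
  c_2 = (0.305000 + 0.840000)/2 = 0.572500
  f(c_2) = f(0.572500) = 0.512793
  f(a) × f(c) ≥ 0, new interval: [0.572500, 0.840000]
Iteration 3:
  c_3 = (0.572500 + 0.840000)/2 = 0.706250
  f(c_3) = f(0.706250) = 0.262012
  f(a) × f(c) ≥ 0, new interval: [0.706250, 0.840000]
Iteration 4:
  c_4 = (0.706250 + 0.840000)/2 = 0.773125
  f(c_4) = f(0.773125) = 0.118009
  f(a) × f(c) ≥ 0, new interval: [0.773125, 0.840000]
Iteration 5:
  c_5 = (0.773125 + 0.840000)/2 = 0.806563
  f(c_5) = f(0.806563) = 0.041441
  f(a) × f(c) ≥ 0, new interval: [0.806563, 0.840000]
Iteration 6:
  c_6 = (0.806563 + 0.840000)/2 = 0.823281
  f(c_6) = f(0.823281) = 0.002026
  f(a) × f(c) ≥ 0, new interval: [0.823281, 0.840000]
Iteration 7:
  c_7 = (0.823281 + 0.840000)/2 = 0.831641
  f(c_7) = f(0.831641) = -0.017962
  f(a) × f(c) < 0, new interval: [0.823281, 0.831641]

After 7 iteration(s), the approximation is c_7 = 0.831641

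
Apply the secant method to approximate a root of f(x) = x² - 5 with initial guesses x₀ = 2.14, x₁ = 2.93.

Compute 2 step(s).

f(x) = x² - 5
x₀ = 2.14, x₁ = 2.93

Secant formula: x_{n+1} = x_n - f(x_n)(x_n - x_{n-1})/(f(x_n) - f(x_{n-1}))

Iteration 1:
  f(2.140000) = -0.420400
  f(2.930000) = 3.584900
  x_2 = 2.930000 - 3.584900×(2.930000 - 2.140000)/(3.584900 - (-0.420400))
       = 2.222919
Iteration 2:
  f(2.930000) = 3.584900
  f(2.222919) = -0.058631
  x_3 = 2.222919 - (-0.058631)×(2.222919 - 2.930000)/(-0.058631 - 3.584900)
       = 2.234297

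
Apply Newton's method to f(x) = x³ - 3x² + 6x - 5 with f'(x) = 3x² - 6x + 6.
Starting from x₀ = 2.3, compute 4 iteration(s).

f(x) = x³ - 3x² + 6x - 5
f'(x) = 3x² - 6x + 6
x₀ = 2.3

Newton-Raphson formula: x_{n+1} = x_n - f(x_n)/f'(x_n)

Iteration 1:
  f(2.300000) = 5.097000
  f'(2.300000) = 8.070000
  x_1 = 2.300000 - 5.097000/8.070000 = 1.668401
Iteration 2:
  f(1.668401) = 1.303820
  f'(1.668401) = 4.340282
  x_2 = 1.668401 - 1.303820/4.340282 = 1.368002
Iteration 3:
  f(1.368002) = 0.153842
  f'(1.368002) = 3.406276
  x_3 = 1.368002 - 0.153842/3.406276 = 1.322837
Iteration 4:
  f(1.322837) = 0.002160
  f'(1.322837) = 3.312672
  x_4 = 1.322837 - 0.002160/3.312672 = 1.322185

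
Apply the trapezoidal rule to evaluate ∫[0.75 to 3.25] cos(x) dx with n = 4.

f(x) = cos(x)
a = 0.75, b = 3.25, n = 4
h = (b - a)/n = 0.625000

Trapezoidal rule: (h/2)[f(x₀) + 2f(x₁) + 2f(x₂) + ... + f(xₙ)]

x_0 = 0.7500, f(x_0) = 0.731689, coefficient = 1
x_1 = 1.3750, f(x_1) = 0.194548, coefficient = 2
x_2 = 2.0000, f(x_2) = -0.416147, coefficient = 2
x_3 = 2.6250, f(x_3) = -0.869507, coefficient = 2
x_4 = 3.2500, f(x_4) = -0.994130, coefficient = 1

I ≈ (0.625000/2) × -2.444653 = -0.763954
Exact value: -0.789834
Error: 0.025880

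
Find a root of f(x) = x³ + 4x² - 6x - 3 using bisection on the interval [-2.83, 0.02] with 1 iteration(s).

f(x) = x³ + 4x² - 6x - 3
Initial interval: [-2.83, 0.02]

Iteration 1:
  c_1 = (-2.830000 + 0.020000)/2 = -1.405000
  f(c_1) = f(-1.405000) = 10.552595
  f(a) × f(c) ≥ 0, new interval: [-1.405000, 0.020000]

After 1 iteration(s), the approximation is c_1 = -1.405000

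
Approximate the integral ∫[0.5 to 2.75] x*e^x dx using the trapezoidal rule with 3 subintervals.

f(x) = x*e^x
a = 0.5, b = 2.75, n = 3
h = (b - a)/n = 0.750000

Trapezoidal rule: (h/2)[f(x₀) + 2f(x₁) + 2f(x₂) + ... + f(xₙ)]

x_0 = 0.5000, f(x_0) = 0.824361, coefficient = 1
x_1 = 1.2500, f(x_1) = 4.362929, coefficient = 2
x_2 = 2.0000, f(x_2) = 14.778112, coefficient = 2
x_3 = 2.7500, f(x_3) = 43.017238, coefficient = 1

I ≈ (0.750000/2) × 82.123680 = 30.796380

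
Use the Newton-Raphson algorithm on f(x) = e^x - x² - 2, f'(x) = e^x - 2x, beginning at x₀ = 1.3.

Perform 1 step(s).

f(x) = e^x - x² - 2
f'(x) = e^x - 2x
x₀ = 1.3

Newton-Raphson formula: x_{n+1} = x_n - f(x_n)/f'(x_n)

Iteration 1:
  f(1.300000) = -0.020703
  f'(1.300000) = 1.069297
  x_1 = 1.300000 - (-0.020703)/1.069297 = 1.319362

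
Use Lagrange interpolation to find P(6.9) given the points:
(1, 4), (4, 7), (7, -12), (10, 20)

Lagrange interpolation formula:
P(x) = Σ yᵢ × Lᵢ(x)
where Lᵢ(x) = Π_{j≠i} (x - xⱼ)/(xᵢ - xⱼ)

L_0(6.9) = (6.9 - 4)/(1 - 4) × (6.9 - 7)/(1 - 7) × (6.9 - 10)/(1 - 10) = -0.005549
L_1(6.9) = (6.9 - 1)/(4 - 1) × (6.9 - 7)/(4 - 7) × (6.9 - 10)/(4 - 10) = 0.033870
L_2(6.9) = (6.9 - 1)/(7 - 1) × (6.9 - 4)/(7 - 4) × (6.9 - 10)/(7 - 10) = 0.982241
L_3(6.9) = (6.9 - 1)/(10 - 1) × (6.9 - 4)/(10 - 4) × (6.9 - 7)/(10 - 7) = -0.010562

P(6.9) = 4×L_0(6.9) + 7×L_1(6.9) + (-12)×L_2(6.9) + 20×L_3(6.9)
P(6.9) = -11.783228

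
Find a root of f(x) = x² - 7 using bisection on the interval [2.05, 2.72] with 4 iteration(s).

f(x) = x² - 7
Initial interval: [2.05, 2.72]

Iteration 1:
  c_1 = (2.050000 + 2.720000)/2 = 2.385000
  f(c_1) = f(2.385000) = -1.311775
  f(a) × f(c) ≥ 0, new interval: [2.385000, 2.720000]
Iteration 2:
  c_2 = (2.385000 + 2.720000)/2 = 2.552500
  f(c_2) = f(2.552500) = -0.484744
  f(a) × f(c) ≥ 0, new interval: [2.552500, 2.720000]
Iteration 3:
  c_3 = (2.552500 + 2.720000)/2 = 2.636250
  f(c_3) = f(2.636250) = -0.050186
  f(a) × f(c) ≥ 0, new interval: [2.636250, 2.720000]
Iteration 4:
  c_4 = (2.636250 + 2.720000)/2 = 2.678125
  f(c_4) = f(2.678125) = 0.172354
  f(a) × f(c) < 0, new interval: [2.636250, 2.678125]

After 4 iteration(s), the approximation is c_4 = 2.678125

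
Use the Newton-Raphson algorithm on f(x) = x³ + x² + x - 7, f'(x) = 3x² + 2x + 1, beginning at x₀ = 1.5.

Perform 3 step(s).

f(x) = x³ + x² + x - 7
f'(x) = 3x² + 2x + 1
x₀ = 1.5

Newton-Raphson formula: x_{n+1} = x_n - f(x_n)/f'(x_n)

Iteration 1:
  f(1.500000) = 0.125000
  f'(1.500000) = 10.750000
  x_1 = 1.500000 - 0.125000/10.750000 = 1.488372
Iteration 2:
  f(1.488372) = 0.000742
  f'(1.488372) = 10.622499
  x_2 = 1.488372 - 0.000742/10.622499 = 1.488302
Iteration 3:
  f(1.488302) = 0.000000
  f'(1.488302) = 10.621735
  x_3 = 1.488302 - 0.000000/10.621735 = 1.488302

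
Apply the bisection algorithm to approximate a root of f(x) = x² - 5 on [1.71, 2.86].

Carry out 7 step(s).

f(x) = x² - 5
Initial interval: [1.71, 2.86]

Iteration 1:
  c_1 = (1.710000 + 2.860000)/2 = 2.285000
  f(c_1) = f(2.285000) = 0.221225
  f(a) × f(c) < 0, new interval: [1.710000, 2.285000]
Iteration 2:
  c_2 = (1.710000 + 2.285000)/2 = 1.997500
  f(c_2) = f(1.997500) = -1.009994
  f(a) × f(c) ≥ 0, new interval: [1.997500, 2.285000]
Iteration 3:
  c_3 = (1.997500 + 2.285000)/2 = 2.141250
  f(c_3) = f(2.141250) = -0.415048
  f(a) × f(c) ≥ 0, new interval: [2.141250, 2.285000]
Iteration 4:
  c_4 = (2.141250 + 2.285000)/2 = 2.213125
  f(c_4) = f(2.213125) = -0.102078
  f(a) × f(c) ≥ 0, new interval: [2.213125, 2.285000]
Iteration 5:
  c_5 = (2.213125 + 2.285000)/2 = 2.249062
  f(c_5) = f(2.249062) = 0.058282
  f(a) × f(c) < 0, new interval: [2.213125, 2.249062]
Iteration 6:
  c_6 = (2.213125 + 2.249062)/2 = 2.231094
  f(c_6) = f(2.231094) = -0.022221
  f(a) × f(c) ≥ 0, new interval: [2.231094, 2.249062]
Iteration 7:
  c_7 = (2.231094 + 2.249062)/2 = 2.240078
  f(c_7) = f(2.240078) = 0.017950
  f(a) × f(c) < 0, new interval: [2.231094, 2.240078]

After 7 iteration(s), the approximation is c_7 = 2.240078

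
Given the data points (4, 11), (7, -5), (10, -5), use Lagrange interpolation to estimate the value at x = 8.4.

Lagrange interpolation formula:
P(x) = Σ yᵢ × Lᵢ(x)
where Lᵢ(x) = Π_{j≠i} (x - xⱼ)/(xᵢ - xⱼ)

L_0(8.4) = (8.4 - 7)/(4 - 7) × (8.4 - 10)/(4 - 10) = -0.124444
L_1(8.4) = (8.4 - 4)/(7 - 4) × (8.4 - 10)/(7 - 10) = 0.782222
L_2(8.4) = (8.4 - 4)/(10 - 4) × (8.4 - 7)/(10 - 7) = 0.342222

P(8.4) = 11×L_0(8.4) + (-5)×L_1(8.4) + (-5)×L_2(8.4)
P(8.4) = -6.991111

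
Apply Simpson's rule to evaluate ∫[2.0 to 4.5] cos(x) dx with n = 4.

f(x) = cos(x)
a = 2.0, b = 4.5, n = 4
h = (b - a)/n = 0.625000

Simpson's rule: (h/3)[f(x₀) + 4f(x₁) + 2f(x₂) + ... + f(xₙ)]

x_0 = 2.0000, f(x_0) = -0.416147, coefficient = 1
x_1 = 2.6250, f(x_1) = -0.869507, coefficient = 4
x_2 = 3.2500, f(x_2) = -0.994130, coefficient = 2
x_3 = 3.8750, f(x_3) = -0.742898, coefficient = 4
x_4 = 4.5000, f(x_4) = -0.210796, coefficient = 1

I ≈ (0.625000/3) × -9.064822 = -1.888505
Exact value: -1.886828
Error: 0.001677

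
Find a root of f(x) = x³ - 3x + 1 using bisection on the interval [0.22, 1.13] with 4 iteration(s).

f(x) = x³ - 3x + 1
Initial interval: [0.22, 1.13]

Iteration 1:
  c_1 = (0.220000 + 1.130000)/2 = 0.675000
  f(c_1) = f(0.675000) = -0.717453
  f(a) × f(c) < 0, new interval: [0.220000, 0.675000]
Iteration 2:
  c_2 = (0.220000 + 0.675000)/2 = 0.447500
  f(c_2) = f(0.447500) = -0.252885
  f(a) × f(c) < 0, new interval: [0.220000, 0.447500]
Iteration 3:
  c_3 = (0.220000 + 0.447500)/2 = 0.333750
  f(c_3) = f(0.333750) = 0.035926
  f(a) × f(c) ≥ 0, new interval: [0.333750, 0.447500]
Iteration 4:
  c_4 = (0.333750 + 0.447500)/2 = 0.390625
  f(c_4) = f(0.390625) = -0.112270
  f(a) × f(c) < 0, new interval: [0.333750, 0.390625]

After 4 iteration(s), the approximation is c_4 = 0.390625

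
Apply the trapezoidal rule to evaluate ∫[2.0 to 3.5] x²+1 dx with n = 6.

f(x) = x²+1
a = 2.0, b = 3.5, n = 6
h = (b - a)/n = 0.250000

Trapezoidal rule: (h/2)[f(x₀) + 2f(x₁) + 2f(x₂) + ... + f(xₙ)]

x_0 = 2.0000, f(x_0) = 5.000000, coefficient = 1
x_1 = 2.2500, f(x_1) = 6.062500, coefficient = 2
x_2 = 2.5000, f(x_2) = 7.250000, coefficient = 2
x_3 = 2.7500, f(x_3) = 8.562500, coefficient = 2
x_4 = 3.0000, f(x_4) = 10.000000, coefficient = 2
x_5 = 3.2500, f(x_5) = 11.562500, coefficient = 2
x_6 = 3.5000, f(x_6) = 13.250000, coefficient = 1

I ≈ (0.250000/2) × 105.125000 = 13.140625
Exact value: 13.125000
Error: 0.015625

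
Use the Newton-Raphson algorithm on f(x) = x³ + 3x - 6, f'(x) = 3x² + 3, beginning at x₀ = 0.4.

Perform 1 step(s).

f(x) = x³ + 3x - 6
f'(x) = 3x² + 3
x₀ = 0.4

Newton-Raphson formula: x_{n+1} = x_n - f(x_n)/f'(x_n)

Iteration 1:
  f(0.400000) = -4.736000
  f'(0.400000) = 3.480000
  x_1 = 0.400000 - (-4.736000)/3.480000 = 1.760920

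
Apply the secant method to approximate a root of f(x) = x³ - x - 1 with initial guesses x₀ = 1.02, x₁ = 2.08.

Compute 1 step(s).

f(x) = x³ - x - 1
x₀ = 1.02, x₁ = 2.08

Secant formula: x_{n+1} = x_n - f(x_n)(x_n - x_{n-1})/(f(x_n) - f(x_{n-1}))

Iteration 1:
  f(1.020000) = -0.958792
  f(2.080000) = 5.918912
  x_2 = 2.080000 - 5.918912×(2.080000 - 1.020000)/(5.918912 - (-0.958792))
       = 1.167770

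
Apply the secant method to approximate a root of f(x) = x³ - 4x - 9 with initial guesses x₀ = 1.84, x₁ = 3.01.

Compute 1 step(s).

f(x) = x³ - 4x - 9
x₀ = 1.84, x₁ = 3.01

Secant formula: x_{n+1} = x_n - f(x_n)(x_n - x_{n-1})/(f(x_n) - f(x_{n-1}))

Iteration 1:
  f(1.840000) = -10.130496
  f(3.010000) = 6.230901
  x_2 = 3.010000 - 6.230901×(3.010000 - 1.840000)/(6.230901 - (-10.130496))
       = 2.564430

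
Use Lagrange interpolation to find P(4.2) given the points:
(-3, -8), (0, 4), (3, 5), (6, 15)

Lagrange interpolation formula:
P(x) = Σ yᵢ × Lᵢ(x)
where Lᵢ(x) = Π_{j≠i} (x - xⱼ)/(xᵢ - xⱼ)

L_0(4.2) = (4.2 - 0)/(-3 - 0) × (4.2 - 3)/(-3 - 3) × (4.2 - 6)/(-3 - 6) = 0.056000
L_1(4.2) = (4.2 - (-3))/(0 - (-3)) × (4.2 - 3)/(0 - 3) × (4.2 - 6)/(0 - 6) = -0.288000
L_2(4.2) = (4.2 - (-3))/(3 - (-3)) × (4.2 - 0)/(3 - 0) × (4.2 - 6)/(3 - 6) = 1.008000
L_3(4.2) = (4.2 - (-3))/(6 - (-3)) × (4.2 - 0)/(6 - 0) × (4.2 - 3)/(6 - 3) = 0.224000

P(4.2) = (-8)×L_0(4.2) + 4×L_1(4.2) + 5×L_2(4.2) + 15×L_3(4.2)
P(4.2) = 6.800000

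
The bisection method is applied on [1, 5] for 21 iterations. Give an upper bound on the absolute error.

Bisection error bound: |error| ≤ (b-a)/2^n
|error| ≤ (5 - 1)/2^21 = 4/2^21
|error| ≤ 0.0000019073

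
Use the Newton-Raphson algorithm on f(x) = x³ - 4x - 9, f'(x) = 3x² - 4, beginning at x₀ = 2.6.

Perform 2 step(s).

f(x) = x³ - 4x - 9
f'(x) = 3x² - 4
x₀ = 2.6

Newton-Raphson formula: x_{n+1} = x_n - f(x_n)/f'(x_n)

Iteration 1:
  f(2.600000) = -1.824000
  f'(2.600000) = 16.280000
  x_1 = 2.600000 - (-1.824000)/16.280000 = 2.712039
Iteration 2:
  f(2.712039) = 0.099318
  f'(2.712039) = 18.065472
  x_2 = 2.712039 - 0.099318/18.065472 = 2.706542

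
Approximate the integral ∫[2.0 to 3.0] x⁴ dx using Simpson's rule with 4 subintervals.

f(x) = x⁴
a = 2.0, b = 3.0, n = 4
h = (b - a)/n = 0.250000

Simpson's rule: (h/3)[f(x₀) + 4f(x₁) + 2f(x₂) + ... + f(xₙ)]

x_0 = 2.0000, f(x_0) = 16.000000, coefficient = 1
x_1 = 2.2500, f(x_1) = 25.628906, coefficient = 4
x_2 = 2.5000, f(x_2) = 39.062500, coefficient = 2
x_3 = 2.7500, f(x_3) = 57.191406, coefficient = 4
x_4 = 3.0000, f(x_4) = 81.000000, coefficient = 1

I ≈ (0.250000/3) × 506.406250 = 42.200521
Exact value: 42.200000
Error: 0.000521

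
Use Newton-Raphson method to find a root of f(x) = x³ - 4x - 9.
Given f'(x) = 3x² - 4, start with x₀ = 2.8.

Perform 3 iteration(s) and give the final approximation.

f(x) = x³ - 4x - 9
f'(x) = 3x² - 4
x₀ = 2.8

Newton-Raphson formula: x_{n+1} = x_n - f(x_n)/f'(x_n)

Iteration 1:
  f(2.800000) = 1.752000
  f'(2.800000) = 19.520000
  x_1 = 2.800000 - 1.752000/19.520000 = 2.710246
Iteration 2:
  f(2.710246) = 0.066946
  f'(2.710246) = 18.036299
  x_2 = 2.710246 - 0.066946/18.036299 = 2.706534
Iteration 3:
  f(2.706534) = 0.000112
  f'(2.706534) = 17.975982
  x_3 = 2.706534 - 0.000112/17.975982 = 2.706528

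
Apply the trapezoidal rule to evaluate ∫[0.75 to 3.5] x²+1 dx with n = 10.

f(x) = x²+1
a = 0.75, b = 3.5, n = 10
h = (b - a)/n = 0.275000

Trapezoidal rule: (h/2)[f(x₀) + 2f(x₁) + 2f(x₂) + ... + f(xₙ)]

x_0 = 0.7500, f(x_0) = 1.562500, coefficient = 1
x_1 = 1.0250, f(x_1) = 2.050625, coefficient = 2
x_2 = 1.3000, f(x_2) = 2.690000, coefficient = 2
x_3 = 1.5750, f(x_3) = 3.480625, coefficient = 2
x_4 = 1.8500, f(x_4) = 4.422500, coefficient = 2
x_5 = 2.1250, f(x_5) = 5.515625, coefficient = 2
x_6 = 2.4000, f(x_6) = 6.760000, coefficient = 2
x_7 = 2.6750, f(x_7) = 8.155625, coefficient = 2
x_8 = 2.9500, f(x_8) = 9.702500, coefficient = 2
x_9 = 3.2250, f(x_9) = 11.400625, coefficient = 2
x_10 = 3.5000, f(x_10) = 13.250000, coefficient = 1

I ≈ (0.275000/2) × 123.168750 = 16.935703
Exact value: 16.901042
Error: 0.034661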